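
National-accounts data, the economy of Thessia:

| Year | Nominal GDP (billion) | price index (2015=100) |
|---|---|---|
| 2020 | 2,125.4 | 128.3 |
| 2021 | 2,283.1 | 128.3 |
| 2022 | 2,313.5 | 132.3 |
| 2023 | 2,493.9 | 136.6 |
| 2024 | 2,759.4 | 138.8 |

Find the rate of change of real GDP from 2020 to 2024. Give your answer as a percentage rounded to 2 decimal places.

Real GDP 2020 = 2125.4/1.283 = 1656.59.
Real GDP 2024 = 2759.4/1.388 = 1988.04.
Change = 1988.04/1656.59 − 1 = 0.2001.

20.01%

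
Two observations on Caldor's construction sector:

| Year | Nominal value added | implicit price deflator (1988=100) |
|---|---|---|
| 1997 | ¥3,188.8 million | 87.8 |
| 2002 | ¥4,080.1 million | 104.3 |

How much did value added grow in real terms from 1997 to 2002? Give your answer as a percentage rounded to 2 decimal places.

7.71%

Deflate each year: 1997 → 3188.8/0.878 = 3631.89; 2002 → 4080.1/1.043 = 3911.89.
So real value added changed by 3911.89/3631.89 − 1 = 0.0771, i.e. 7.71%.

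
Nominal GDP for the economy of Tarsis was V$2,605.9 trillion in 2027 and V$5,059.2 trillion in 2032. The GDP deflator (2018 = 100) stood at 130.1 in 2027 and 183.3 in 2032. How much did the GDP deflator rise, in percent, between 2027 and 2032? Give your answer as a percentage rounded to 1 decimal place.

Price-level change = 183.3 / 130.1 − 1 = 0.4089.

40.9%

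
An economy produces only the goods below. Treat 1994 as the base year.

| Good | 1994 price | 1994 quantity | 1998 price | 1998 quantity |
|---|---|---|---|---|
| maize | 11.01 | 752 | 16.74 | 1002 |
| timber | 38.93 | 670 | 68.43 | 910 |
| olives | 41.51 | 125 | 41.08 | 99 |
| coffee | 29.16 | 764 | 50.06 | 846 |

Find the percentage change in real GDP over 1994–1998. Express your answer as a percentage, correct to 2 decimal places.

21.68%

Real GDP 1994 = Nominal GDP 1994 = 11.01·752 + 38.93·670 + 41.51·125 + 29.16·764 = 61829.61.
Real GDP 1998 (at 1994 prices) = 11.01·1002 + 38.93·910 + 41.51·99 + 29.16·846 = 75237.17.
Real growth = 75237.17/61829.61 − 1 = 0.2168.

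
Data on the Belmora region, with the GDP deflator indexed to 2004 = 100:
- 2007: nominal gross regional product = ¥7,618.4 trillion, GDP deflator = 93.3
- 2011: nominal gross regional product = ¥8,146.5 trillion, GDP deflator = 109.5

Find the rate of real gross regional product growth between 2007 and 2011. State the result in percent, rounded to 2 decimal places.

-8.89%

Deflate each year: 2007 → 7618.4/0.933 = 8165.49; 2011 → 8146.5/1.095 = 7439.73.
So real gross regional product changed by 7439.73/8165.49 − 1 = -0.0889, i.e. -8.89%.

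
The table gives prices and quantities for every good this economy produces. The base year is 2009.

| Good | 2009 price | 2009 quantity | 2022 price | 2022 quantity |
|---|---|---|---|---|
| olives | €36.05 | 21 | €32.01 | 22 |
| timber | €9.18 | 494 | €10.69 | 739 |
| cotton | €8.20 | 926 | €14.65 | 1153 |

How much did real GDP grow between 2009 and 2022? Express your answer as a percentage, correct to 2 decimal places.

Real GDP 2009 = Nominal GDP 2009 = 36.05·21 + 9.18·494 + 8.20·926 = 12885.17.
Real GDP 2022 (at 2009 prices) = 36.05·22 + 9.18·739 + 8.20·1153 = 17031.72.
Real growth = 17031.72/12885.17 − 1 = 0.3218.

32.18%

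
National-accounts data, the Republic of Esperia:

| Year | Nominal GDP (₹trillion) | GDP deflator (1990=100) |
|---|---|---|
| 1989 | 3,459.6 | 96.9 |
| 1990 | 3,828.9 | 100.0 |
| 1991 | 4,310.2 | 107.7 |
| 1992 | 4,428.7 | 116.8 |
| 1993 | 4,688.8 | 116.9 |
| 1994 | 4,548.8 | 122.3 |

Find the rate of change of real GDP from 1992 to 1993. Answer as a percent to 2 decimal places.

Real GDP 1992 = 4428.7/1.168 = 3791.70.
Real GDP 1993 = 4688.8/1.169 = 4010.95.
Change = 4010.95/3791.70 − 1 = 0.0578.

5.78%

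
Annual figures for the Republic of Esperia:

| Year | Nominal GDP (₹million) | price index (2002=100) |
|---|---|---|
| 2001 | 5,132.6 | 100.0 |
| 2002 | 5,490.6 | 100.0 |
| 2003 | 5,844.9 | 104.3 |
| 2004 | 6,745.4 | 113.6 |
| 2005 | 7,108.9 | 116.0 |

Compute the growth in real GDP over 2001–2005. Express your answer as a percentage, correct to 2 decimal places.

19.40%

Real GDP 2001 = 5132.6/1.000 = 5132.60.
Real GDP 2005 = 7108.9/1.160 = 6128.36.
Change = 6128.36/5132.60 − 1 = 0.1940.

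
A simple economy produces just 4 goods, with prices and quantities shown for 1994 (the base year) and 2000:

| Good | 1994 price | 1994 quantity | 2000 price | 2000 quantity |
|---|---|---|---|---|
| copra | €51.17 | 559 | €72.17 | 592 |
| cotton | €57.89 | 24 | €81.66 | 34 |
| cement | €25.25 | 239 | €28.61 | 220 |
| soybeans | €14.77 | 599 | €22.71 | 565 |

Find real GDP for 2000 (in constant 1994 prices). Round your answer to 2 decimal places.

€46160.95

Real GDP 2000 = Σ (p_1994 × q_2000) = 51.17·592 + 57.89·34 + 25.25·220 + 14.77·565 = 46160.95.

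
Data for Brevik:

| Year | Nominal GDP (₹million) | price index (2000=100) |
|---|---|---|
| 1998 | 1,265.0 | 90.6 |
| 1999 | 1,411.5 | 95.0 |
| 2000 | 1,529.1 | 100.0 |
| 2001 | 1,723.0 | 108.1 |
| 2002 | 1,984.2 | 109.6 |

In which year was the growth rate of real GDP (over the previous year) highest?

2002

1999: real = 1411.5/0.950 = 1485.79; growth vs 1998 (1396.25) = 6.41%.
2000: real = 1529.1/1.000 = 1529.10; growth vs 1999 (1485.79) = 2.91%.
2001: real = 1723.0/1.081 = 1593.89; growth vs 2000 (1529.10) = 4.24%.
2002: real = 1984.2/1.096 = 1810.40; growth vs 2001 (1593.89) = 13.58%.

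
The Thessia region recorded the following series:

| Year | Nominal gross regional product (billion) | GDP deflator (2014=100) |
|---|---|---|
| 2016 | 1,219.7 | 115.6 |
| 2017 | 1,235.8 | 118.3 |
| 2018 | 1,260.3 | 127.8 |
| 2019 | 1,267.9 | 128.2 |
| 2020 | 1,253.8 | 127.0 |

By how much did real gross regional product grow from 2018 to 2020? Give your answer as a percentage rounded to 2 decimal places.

0.11%

Real gross regional product 2018 = 1260.3/1.278 = 986.15.
Real gross regional product 2020 = 1253.8/1.270 = 987.24.
Change = 987.24/986.15 − 1 = 0.0011.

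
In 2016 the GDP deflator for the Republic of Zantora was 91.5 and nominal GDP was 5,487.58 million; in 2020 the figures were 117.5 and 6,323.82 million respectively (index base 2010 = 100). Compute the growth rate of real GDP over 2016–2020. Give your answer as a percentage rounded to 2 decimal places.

Real GDP 2016 = 5487.58 / 0.915 = 5997.36.
Real GDP 2020 = 6323.82 / 1.175 = 5381.97.
Real growth = 5381.97 / 5997.36 − 1 = -0.1026.

-10.26%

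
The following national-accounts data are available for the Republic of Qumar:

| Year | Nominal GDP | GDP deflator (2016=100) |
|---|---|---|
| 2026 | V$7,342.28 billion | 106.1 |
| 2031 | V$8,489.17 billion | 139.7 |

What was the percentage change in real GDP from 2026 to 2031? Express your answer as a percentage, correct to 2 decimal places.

-12.19%

Real GDP 2026 = 7342.28 / 1.061 = 6920.15.
Real GDP 2031 = 8489.17 / 1.397 = 6076.71.
Real growth = 6076.71 / 6920.15 − 1 = -0.1219.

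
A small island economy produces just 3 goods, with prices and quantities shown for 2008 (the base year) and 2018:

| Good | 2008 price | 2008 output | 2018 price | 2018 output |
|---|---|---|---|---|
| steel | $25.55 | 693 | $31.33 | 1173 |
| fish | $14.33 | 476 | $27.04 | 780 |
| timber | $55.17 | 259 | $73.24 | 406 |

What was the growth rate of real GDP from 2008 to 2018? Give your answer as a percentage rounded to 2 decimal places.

63.71%

Real GDP 2008 = Nominal GDP 2008 = 25.55·693 + 14.33·476 + 55.17·259 = 38816.26.
Real GDP 2018 (at 2008 prices) = 25.55·1173 + 14.33·780 + 55.17·406 = 63546.57.
Real growth = 63546.57/38816.26 − 1 = 0.6371.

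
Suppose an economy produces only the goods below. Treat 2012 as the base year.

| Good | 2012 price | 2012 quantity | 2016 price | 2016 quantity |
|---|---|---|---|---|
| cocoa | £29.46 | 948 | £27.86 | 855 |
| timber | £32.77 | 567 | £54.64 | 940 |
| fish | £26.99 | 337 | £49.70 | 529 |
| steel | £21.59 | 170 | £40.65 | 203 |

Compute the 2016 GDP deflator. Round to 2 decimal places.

Nominal GDP 2016 = 27.86·855 + 54.64·940 + 49.70·529 + 40.65·203 = 109725.15.
Real GDP 2016 (at 2012 prices) = 29.46·855 + 32.77·940 + 26.99·529 + 21.59·203 = 74652.58.
Deflator = Nominal/Real × 100 = 109725.15/74652.58 × 100 = 146.981.

146.98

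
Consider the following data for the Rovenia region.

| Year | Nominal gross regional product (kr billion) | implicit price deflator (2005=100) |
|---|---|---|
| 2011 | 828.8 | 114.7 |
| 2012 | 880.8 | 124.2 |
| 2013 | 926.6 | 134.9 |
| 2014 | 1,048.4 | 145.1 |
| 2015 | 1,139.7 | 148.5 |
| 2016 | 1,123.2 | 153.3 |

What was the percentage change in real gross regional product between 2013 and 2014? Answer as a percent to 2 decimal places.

5.19%

Real gross regional product 2013 = 926.6/1.349 = 686.88.
Real gross regional product 2014 = 1048.4/1.451 = 722.54.
Change = 722.54/686.88 − 1 = 0.0519.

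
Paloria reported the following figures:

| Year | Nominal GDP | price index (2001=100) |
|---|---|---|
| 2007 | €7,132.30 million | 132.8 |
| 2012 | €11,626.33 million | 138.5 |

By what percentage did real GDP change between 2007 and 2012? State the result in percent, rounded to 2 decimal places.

56.30%

Deflate each year: 2007 → 7132.30/1.328 = 5370.71; 2012 → 11626.33/1.385 = 8394.46.
So real GDP changed by 8394.46/5370.71 − 1 = 0.5630, i.e. 56.30%.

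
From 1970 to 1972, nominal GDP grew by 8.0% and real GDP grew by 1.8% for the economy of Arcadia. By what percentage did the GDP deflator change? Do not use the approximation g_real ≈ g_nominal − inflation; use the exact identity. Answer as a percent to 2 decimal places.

(1 + g_nom) = (1 + g_real)(1 + π), so π = 1.0800 / 1.0180 − 1 = 0.06090.

6.09%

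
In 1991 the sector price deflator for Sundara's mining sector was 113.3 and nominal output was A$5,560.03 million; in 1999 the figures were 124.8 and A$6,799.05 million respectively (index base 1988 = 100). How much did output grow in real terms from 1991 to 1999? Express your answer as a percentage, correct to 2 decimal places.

Real output 1991 = 5560.03 / 1.133 = 4907.35.
Real output 1999 = 6799.05 / 1.248 = 5447.96.
Real growth = 5447.96 / 4907.35 − 1 = 0.1102.

11.02%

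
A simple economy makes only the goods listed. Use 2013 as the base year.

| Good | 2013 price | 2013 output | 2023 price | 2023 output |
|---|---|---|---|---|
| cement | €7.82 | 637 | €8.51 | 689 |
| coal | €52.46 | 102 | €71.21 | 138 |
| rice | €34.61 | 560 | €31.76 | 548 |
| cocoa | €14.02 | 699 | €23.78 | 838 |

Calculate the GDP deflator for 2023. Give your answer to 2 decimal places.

Nominal GDP 2023 = 8.51·689 + 71.21·138 + 31.76·548 + 23.78·838 = 53022.49.
Real GDP 2023 (at 2013 prices) = 7.82·689 + 52.46·138 + 34.61·548 + 14.02·838 = 43342.50.
Deflator = Nominal/Real × 100 = 53022.49/43342.50 × 100 = 122.334.

122.33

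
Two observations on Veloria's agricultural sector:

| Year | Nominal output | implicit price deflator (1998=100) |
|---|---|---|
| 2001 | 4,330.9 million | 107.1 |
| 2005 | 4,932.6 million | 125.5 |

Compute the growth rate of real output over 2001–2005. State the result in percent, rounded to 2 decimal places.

-2.81%

Deflate each year: 2001 → 4330.9/1.071 = 4043.79; 2005 → 4932.6/1.255 = 3930.36.
So real output changed by 3930.36/4043.79 − 1 = -0.0281, i.e. -2.81%.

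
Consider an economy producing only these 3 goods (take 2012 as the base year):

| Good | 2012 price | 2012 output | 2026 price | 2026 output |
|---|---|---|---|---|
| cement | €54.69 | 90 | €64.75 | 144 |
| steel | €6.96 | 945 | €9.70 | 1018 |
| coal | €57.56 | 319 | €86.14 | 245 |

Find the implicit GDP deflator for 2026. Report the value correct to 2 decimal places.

138.68

Nominal GDP 2026 = 64.75·144 + 9.70·1018 + 86.14·245 = 40302.90.
Real GDP 2026 (at 2012 prices) = 54.69·144 + 6.96·1018 + 57.56·245 = 29062.84.
Deflator = Nominal/Real × 100 = 40302.90/29062.84 × 100 = 138.675.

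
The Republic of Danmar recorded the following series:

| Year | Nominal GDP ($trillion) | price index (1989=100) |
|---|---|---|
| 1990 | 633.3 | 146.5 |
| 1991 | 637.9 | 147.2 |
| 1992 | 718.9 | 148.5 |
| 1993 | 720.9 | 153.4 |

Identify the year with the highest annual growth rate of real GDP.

1991: real = 637.9/1.472 = 433.36; growth vs 1990 (432.29) = 0.25%.
1992: real = 718.9/1.485 = 484.11; growth vs 1991 (433.36) = 11.71%.
1993: real = 720.9/1.534 = 469.95; growth vs 1992 (484.11) = -2.92%.

1992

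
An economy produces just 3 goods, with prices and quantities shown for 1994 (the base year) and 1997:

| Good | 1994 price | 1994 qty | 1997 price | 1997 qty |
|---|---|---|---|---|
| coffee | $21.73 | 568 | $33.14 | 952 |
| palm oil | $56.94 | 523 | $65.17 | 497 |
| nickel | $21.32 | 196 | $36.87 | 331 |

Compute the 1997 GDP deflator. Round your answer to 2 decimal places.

Nominal GDP 1997 = 33.14·952 + 65.17·497 + 36.87·331 = 76142.74.
Real GDP 1997 (at 1994 prices) = 21.73·952 + 56.94·497 + 21.32·331 = 56043.06.
Deflator = Nominal/Real × 100 = 76142.74/56043.06 × 100 = 135.865.

135.86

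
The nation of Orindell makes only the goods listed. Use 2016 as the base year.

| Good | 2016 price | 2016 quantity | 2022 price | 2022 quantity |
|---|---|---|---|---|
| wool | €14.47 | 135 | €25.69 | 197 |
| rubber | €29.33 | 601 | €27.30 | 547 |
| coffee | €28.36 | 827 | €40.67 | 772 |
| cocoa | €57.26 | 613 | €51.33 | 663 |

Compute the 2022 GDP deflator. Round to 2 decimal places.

Nominal GDP 2022 = 25.69·197 + 27.30·547 + 40.67·772 + 51.33·663 = 85423.06.
Real GDP 2022 (at 2016 prices) = 14.47·197 + 29.33·547 + 28.36·772 + 57.26·663 = 78751.40.
Deflator = Nominal/Real × 100 = 85423.06/78751.40 × 100 = 108.472.

108.47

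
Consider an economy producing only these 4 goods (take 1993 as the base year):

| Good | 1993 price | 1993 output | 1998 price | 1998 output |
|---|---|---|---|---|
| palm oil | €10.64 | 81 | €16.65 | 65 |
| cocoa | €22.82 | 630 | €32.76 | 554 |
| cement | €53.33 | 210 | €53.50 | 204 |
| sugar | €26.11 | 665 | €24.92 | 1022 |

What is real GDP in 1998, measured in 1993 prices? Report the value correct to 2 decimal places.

Real GDP 1998 = Σ (p_1993 × q_1998) = 10.64·65 + 22.82·554 + 53.33·204 + 26.11·1022 = 50897.62.

€50897.62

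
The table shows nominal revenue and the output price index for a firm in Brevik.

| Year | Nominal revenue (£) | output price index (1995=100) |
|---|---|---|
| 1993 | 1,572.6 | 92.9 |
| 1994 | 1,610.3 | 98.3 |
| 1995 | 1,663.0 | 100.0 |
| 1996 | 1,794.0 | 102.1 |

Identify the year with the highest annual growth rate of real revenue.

1994: real = 1610.3/0.983 = 1638.15; growth vs 1993 (1692.79) = -3.23%.
1995: real = 1663.0/1.000 = 1663.00; growth vs 1994 (1638.15) = 1.52%.
1996: real = 1794.0/1.021 = 1757.10; growth vs 1995 (1663.00) = 5.66%.

1996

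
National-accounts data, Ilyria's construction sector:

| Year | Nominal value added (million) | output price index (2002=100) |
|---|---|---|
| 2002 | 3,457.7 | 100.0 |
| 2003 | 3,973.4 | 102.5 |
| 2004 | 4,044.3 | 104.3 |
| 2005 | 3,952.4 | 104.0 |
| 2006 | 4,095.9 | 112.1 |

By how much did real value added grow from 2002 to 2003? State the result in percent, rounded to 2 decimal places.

Real value added 2002 = 3457.7/1.000 = 3457.70.
Real value added 2003 = 3973.4/1.025 = 3876.49.
Change = 3876.49/3457.70 − 1 = 0.1211.

12.11%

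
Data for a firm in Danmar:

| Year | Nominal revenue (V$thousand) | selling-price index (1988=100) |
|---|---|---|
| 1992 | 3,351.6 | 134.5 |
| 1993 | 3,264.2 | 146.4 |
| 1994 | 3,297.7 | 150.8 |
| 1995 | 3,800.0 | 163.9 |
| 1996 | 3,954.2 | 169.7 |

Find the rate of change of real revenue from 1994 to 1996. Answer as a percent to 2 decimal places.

Real revenue 1994 = 3297.7/1.508 = 2186.80.
Real revenue 1996 = 3954.2/1.697 = 2330.11.
Change = 2330.11/2186.80 − 1 = 0.0655.

6.55%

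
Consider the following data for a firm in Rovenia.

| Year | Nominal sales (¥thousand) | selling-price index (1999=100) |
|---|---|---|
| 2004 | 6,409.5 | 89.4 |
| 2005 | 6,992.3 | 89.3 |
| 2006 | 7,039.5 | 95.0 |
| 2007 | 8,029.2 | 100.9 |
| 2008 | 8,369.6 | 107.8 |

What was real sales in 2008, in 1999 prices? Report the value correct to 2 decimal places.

¥7,764.01 thousand

Real sales 2008 = 8369.6 / 1.078 = 7764.01.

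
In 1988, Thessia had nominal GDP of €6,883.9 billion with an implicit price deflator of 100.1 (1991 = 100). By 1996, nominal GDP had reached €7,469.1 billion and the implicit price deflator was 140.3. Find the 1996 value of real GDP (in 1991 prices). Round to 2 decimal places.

Real GDP = Nominal / (implicit price deflator/100) = 7469.1 / 1.403 = 5323.66.

€5,323.66 billion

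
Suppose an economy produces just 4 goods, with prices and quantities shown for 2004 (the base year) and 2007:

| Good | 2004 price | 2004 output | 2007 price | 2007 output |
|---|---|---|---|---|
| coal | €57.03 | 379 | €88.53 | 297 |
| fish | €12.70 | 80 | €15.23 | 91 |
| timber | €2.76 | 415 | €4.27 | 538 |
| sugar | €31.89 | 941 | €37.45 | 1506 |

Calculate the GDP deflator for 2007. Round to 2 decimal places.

Nominal GDP 2007 = 88.53·297 + 15.23·91 + 4.27·538 + 37.45·1506 = 86376.30.
Real GDP 2007 (at 2004 prices) = 57.03·297 + 12.70·91 + 2.76·538 + 31.89·1506 = 67604.83.
Deflator = Nominal/Real × 100 = 86376.30/67604.83 × 100 = 127.766.

127.77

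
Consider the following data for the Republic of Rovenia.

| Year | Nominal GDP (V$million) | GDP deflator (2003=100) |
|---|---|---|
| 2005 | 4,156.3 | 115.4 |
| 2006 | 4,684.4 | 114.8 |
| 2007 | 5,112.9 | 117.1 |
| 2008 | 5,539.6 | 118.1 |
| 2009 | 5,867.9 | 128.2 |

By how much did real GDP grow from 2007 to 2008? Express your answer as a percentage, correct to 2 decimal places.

7.43%

Real GDP 2007 = 5112.9/1.171 = 4366.27.
Real GDP 2008 = 5539.6/1.181 = 4690.60.
Change = 4690.60/4366.27 − 1 = 0.0743.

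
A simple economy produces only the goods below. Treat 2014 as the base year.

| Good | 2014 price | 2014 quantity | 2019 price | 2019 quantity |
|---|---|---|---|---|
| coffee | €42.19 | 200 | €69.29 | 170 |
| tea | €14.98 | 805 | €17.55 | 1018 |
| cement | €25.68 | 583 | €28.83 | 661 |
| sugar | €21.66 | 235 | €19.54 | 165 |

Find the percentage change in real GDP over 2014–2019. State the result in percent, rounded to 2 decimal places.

Real GDP 2014 = Nominal GDP 2014 = 42.19·200 + 14.98·805 + 25.68·583 + 21.66·235 = 40558.44.
Real GDP 2019 (at 2014 prices) = 42.19·170 + 14.98·1018 + 25.68·661 + 21.66·165 = 42970.32.
Real growth = 42970.32/40558.44 − 1 = 0.0595.

5.95%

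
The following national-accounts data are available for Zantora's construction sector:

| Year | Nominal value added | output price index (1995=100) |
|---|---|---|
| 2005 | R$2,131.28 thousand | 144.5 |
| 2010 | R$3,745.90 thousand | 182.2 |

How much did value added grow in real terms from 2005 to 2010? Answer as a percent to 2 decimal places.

39.39%

Real value added 2005 = 2131.28 / 1.445 = 1474.93.
Real value added 2010 = 3745.90 / 1.822 = 2055.93.
Real growth = 2055.93 / 1474.93 − 1 = 0.3939.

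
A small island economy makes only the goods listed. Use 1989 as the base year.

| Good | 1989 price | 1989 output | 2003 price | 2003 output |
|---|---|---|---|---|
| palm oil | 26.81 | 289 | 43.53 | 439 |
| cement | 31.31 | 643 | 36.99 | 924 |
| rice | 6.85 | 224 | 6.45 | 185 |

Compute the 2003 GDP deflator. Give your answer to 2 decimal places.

129.82

Nominal GDP 2003 = 43.53·439 + 36.99·924 + 6.45·185 = 54481.68.
Real GDP 2003 (at 1989 prices) = 26.81·439 + 31.31·924 + 6.85·185 = 41967.28.
Deflator = Nominal/Real × 100 = 54481.68/41967.28 × 100 = 129.819.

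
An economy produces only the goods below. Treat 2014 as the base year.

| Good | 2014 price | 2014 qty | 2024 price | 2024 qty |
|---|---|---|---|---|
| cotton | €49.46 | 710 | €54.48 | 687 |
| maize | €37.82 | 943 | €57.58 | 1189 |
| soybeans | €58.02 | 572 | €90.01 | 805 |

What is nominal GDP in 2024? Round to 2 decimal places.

€178348.43

Nominal GDP 2024 = Σ (p_2024 × q_2024) = 54.48·687 + 57.58·1189 + 90.01·805 = 178348.43.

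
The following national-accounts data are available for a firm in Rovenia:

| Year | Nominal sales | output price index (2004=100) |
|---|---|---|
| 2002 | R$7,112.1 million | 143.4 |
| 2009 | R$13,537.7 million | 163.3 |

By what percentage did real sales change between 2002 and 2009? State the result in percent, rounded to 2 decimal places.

67.15%

Real sales 2002 = 7112.1 / 1.434 = 4959.62.
Real sales 2009 = 13537.7 / 1.633 = 8290.08.
Real growth = 8290.08 / 4959.62 − 1 = 0.6715.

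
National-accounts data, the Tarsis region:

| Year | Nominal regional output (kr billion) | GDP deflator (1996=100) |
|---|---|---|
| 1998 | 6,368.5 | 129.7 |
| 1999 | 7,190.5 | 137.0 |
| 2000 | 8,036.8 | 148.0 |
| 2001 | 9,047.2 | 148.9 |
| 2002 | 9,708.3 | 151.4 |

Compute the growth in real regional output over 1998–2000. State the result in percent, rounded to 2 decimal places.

Real regional output 1998 = 6368.5/1.297 = 4910.18.
Real regional output 2000 = 8036.8/1.480 = 5430.27.
Change = 5430.27/4910.18 − 1 = 0.1059.

10.59%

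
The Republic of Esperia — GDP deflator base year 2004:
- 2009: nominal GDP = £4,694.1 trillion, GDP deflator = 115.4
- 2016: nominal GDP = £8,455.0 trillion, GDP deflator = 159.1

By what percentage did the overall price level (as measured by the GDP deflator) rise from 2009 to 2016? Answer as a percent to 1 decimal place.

37.9%

Price-level change = 159.1 / 115.4 − 1 = 0.3787.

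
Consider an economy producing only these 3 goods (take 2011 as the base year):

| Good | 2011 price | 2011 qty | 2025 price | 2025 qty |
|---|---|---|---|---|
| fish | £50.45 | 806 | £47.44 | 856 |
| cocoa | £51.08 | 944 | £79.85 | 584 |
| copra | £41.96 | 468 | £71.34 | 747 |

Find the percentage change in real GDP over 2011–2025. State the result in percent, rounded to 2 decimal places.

Real GDP 2011 = Nominal GDP 2011 = 50.45·806 + 51.08·944 + 41.96·468 = 108519.50.
Real GDP 2025 (at 2011 prices) = 50.45·856 + 51.08·584 + 41.96·747 = 104360.04.
Real growth = 104360.04/108519.50 − 1 = -0.0383.

-3.83%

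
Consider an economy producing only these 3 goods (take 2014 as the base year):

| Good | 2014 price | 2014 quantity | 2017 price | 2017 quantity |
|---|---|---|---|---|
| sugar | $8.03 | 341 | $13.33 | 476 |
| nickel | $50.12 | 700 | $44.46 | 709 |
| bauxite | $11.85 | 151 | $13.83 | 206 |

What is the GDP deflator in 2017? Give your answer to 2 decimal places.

97.41

Nominal GDP 2017 = 13.33·476 + 44.46·709 + 13.83·206 = 40716.20.
Real GDP 2017 (at 2014 prices) = 8.03·476 + 50.12·709 + 11.85·206 = 41798.46.
Deflator = Nominal/Real × 100 = 40716.20/41798.46 × 100 = 97.411.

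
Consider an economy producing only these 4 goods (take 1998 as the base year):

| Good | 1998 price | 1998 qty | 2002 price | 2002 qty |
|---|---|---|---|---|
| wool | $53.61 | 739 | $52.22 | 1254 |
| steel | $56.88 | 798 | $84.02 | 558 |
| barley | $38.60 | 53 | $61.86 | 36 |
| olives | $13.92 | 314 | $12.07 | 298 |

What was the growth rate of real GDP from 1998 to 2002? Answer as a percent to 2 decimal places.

Real GDP 1998 = Nominal GDP 1998 = 53.61·739 + 56.88·798 + 38.60·53 + 13.92·314 = 91424.71.
Real GDP 2002 (at 1998 prices) = 53.61·1254 + 56.88·558 + 38.60·36 + 13.92·298 = 104503.74.
Real growth = 104503.74/91424.71 − 1 = 0.1431.

14.31%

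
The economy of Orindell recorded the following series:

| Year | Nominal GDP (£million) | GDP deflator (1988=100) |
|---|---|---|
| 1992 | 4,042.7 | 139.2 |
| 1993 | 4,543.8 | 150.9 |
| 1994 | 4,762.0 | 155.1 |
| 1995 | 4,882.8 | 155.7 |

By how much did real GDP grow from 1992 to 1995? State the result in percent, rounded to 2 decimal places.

Real GDP 1992 = 4042.7/1.392 = 2904.24.
Real GDP 1995 = 4882.8/1.557 = 3136.03.
Change = 3136.03/2904.24 − 1 = 0.0798.

7.98%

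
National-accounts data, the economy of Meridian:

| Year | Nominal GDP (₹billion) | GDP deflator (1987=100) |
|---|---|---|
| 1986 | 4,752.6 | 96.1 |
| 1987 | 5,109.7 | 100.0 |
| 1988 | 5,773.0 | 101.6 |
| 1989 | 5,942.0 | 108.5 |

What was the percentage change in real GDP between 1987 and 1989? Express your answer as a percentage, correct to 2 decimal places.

Real GDP 1987 = 5109.7/1.000 = 5109.70.
Real GDP 1989 = 5942.0/1.085 = 5476.50.
Change = 5476.50/5109.70 − 1 = 0.0718.

7.18%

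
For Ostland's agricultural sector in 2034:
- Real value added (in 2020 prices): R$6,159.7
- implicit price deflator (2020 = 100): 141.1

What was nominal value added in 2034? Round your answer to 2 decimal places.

R$8,691.34

Nominal value added = Real × (implicit price deflator/100) = 6159.7 × 1.411 = 8691.34.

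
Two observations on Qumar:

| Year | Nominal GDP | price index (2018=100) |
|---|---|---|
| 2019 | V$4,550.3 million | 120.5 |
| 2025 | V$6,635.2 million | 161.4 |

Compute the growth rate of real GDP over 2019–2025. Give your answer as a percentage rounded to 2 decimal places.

Real GDP 2019 = 4550.3 / 1.205 = 3776.18.
Real GDP 2025 = 6635.2 / 1.614 = 4111.03.
Real growth = 4111.03 / 3776.18 − 1 = 0.0887.

8.87%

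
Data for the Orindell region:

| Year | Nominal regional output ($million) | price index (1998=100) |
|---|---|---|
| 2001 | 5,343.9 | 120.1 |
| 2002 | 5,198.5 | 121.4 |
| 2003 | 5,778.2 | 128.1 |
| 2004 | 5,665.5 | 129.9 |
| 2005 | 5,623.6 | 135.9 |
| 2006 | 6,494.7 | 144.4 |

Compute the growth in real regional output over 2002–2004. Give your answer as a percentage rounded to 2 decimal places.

1.85%

Real regional output 2002 = 5198.5/1.214 = 4282.13.
Real regional output 2004 = 5665.5/1.299 = 4361.43.
Change = 4361.43/4282.13 − 1 = 0.0185.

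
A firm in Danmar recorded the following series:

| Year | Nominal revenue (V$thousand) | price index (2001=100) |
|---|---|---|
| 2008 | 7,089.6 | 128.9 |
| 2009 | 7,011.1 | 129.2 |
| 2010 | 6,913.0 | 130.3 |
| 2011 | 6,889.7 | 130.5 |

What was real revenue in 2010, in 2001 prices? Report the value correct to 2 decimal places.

V$5,305.45 thousand

Real revenue 2010 = 6913.0 / 1.303 = 5305.45.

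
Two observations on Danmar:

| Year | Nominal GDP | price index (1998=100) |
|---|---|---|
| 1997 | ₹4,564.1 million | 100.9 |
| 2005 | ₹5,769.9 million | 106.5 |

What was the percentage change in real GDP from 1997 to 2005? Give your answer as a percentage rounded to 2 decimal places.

Real GDP 1997 = 4564.1 / 1.009 = 4523.39.
Real GDP 2005 = 5769.9 / 1.065 = 5417.75.
Real growth = 5417.75 / 4523.39 − 1 = 0.1977.

19.77%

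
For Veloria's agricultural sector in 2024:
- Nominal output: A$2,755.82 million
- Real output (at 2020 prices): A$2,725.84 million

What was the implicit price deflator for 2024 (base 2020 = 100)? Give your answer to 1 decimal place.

101.1

implicit price deflator = (Nominal / Real) × 100 = 2755.82 / 2725.84 × 100 = 101.10.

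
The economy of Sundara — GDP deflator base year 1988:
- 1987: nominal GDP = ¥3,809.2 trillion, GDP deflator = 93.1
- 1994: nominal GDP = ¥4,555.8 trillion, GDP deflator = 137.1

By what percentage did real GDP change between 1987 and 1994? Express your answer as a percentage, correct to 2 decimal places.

Deflate each year: 1987 → 3809.2/0.931 = 4091.51; 1994 → 4555.8/1.371 = 3322.98.
So real GDP changed by 3322.98/4091.51 − 1 = -0.1878, i.e. -18.78%.

-18.78%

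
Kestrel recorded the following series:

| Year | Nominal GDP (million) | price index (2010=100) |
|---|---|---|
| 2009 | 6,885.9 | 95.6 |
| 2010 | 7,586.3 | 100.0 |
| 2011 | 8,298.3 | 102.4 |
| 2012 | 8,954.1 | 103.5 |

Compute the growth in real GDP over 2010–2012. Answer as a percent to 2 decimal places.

14.04%

Real GDP 2010 = 7586.3/1.000 = 7586.30.
Real GDP 2012 = 8954.1/1.035 = 8651.30.
Change = 8651.30/7586.30 − 1 = 0.1404.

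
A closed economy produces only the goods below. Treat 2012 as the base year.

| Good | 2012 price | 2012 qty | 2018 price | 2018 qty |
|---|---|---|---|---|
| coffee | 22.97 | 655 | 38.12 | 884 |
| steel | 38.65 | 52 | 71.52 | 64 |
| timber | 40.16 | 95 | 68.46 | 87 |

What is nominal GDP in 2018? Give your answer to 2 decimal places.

Nominal GDP 2018 = Σ (p_2018 × q_2018) = 38.12·884 + 71.52·64 + 68.46·87 = 44231.38.

44231.38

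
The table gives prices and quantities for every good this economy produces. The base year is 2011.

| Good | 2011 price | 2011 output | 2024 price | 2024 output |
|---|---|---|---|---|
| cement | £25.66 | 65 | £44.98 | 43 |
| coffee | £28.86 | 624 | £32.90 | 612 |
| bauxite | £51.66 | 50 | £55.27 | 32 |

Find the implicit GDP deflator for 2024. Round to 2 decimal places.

Nominal GDP 2024 = 44.98·43 + 32.90·612 + 55.27·32 = 23837.58.
Real GDP 2024 (at 2011 prices) = 25.66·43 + 28.86·612 + 51.66·32 = 20418.82.
Deflator = Nominal/Real × 100 = 23837.58/20418.82 × 100 = 116.743.

116.74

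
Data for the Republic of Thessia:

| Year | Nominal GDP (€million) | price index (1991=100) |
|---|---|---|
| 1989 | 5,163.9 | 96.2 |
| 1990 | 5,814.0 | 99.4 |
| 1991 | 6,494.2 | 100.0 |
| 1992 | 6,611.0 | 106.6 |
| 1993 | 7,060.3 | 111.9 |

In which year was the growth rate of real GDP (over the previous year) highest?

1990: real = 5814.0/0.994 = 5849.09; growth vs 1989 (5367.88) = 8.96%.
1991: real = 6494.2/1.000 = 6494.20; growth vs 1990 (5849.09) = 11.03%.
1992: real = 6611.0/1.066 = 6201.69; growth vs 1991 (6494.20) = -4.50%.
1993: real = 7060.3/1.119 = 6309.47; growth vs 1992 (6201.69) = 1.74%.

1991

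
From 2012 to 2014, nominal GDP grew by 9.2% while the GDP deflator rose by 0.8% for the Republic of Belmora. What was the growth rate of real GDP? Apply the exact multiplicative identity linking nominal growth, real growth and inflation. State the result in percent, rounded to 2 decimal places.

(1 + g_nom) = (1 + g_real)(1 + π), so g_real = 1.0920 / 1.0080 − 1 = 0.08333.

8.33%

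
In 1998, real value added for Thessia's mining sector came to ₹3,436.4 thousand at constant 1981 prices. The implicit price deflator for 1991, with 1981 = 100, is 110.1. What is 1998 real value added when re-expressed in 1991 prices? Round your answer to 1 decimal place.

₹3,783.5 thousand

Real value added in 1991 prices = Real value added in 1981 prices × (P_1991/P_1981) = 3436.4 × 1.101 = 3783.48.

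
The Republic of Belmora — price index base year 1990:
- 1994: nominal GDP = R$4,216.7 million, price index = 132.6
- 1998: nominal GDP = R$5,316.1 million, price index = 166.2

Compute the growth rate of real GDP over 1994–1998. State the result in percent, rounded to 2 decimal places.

Real GDP 1994 = 4216.7 / 1.326 = 3180.02.
Real GDP 1998 = 5316.1 / 1.662 = 3198.62.
Real growth = 3198.62 / 3180.02 − 1 = 0.0058.

0.58%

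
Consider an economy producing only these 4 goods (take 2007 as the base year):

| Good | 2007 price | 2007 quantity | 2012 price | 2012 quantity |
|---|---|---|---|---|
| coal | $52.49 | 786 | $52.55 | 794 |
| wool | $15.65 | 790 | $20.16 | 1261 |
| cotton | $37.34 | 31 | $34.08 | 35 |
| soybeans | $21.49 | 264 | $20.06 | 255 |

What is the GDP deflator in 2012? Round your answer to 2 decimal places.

Nominal GDP 2012 = 52.55·794 + 20.16·1261 + 34.08·35 + 20.06·255 = 73454.56.
Real GDP 2012 (at 2007 prices) = 52.49·794 + 15.65·1261 + 37.34·35 + 21.49·255 = 68198.56.
Deflator = Nominal/Real × 100 = 73454.56/68198.56 × 100 = 107.707.

107.71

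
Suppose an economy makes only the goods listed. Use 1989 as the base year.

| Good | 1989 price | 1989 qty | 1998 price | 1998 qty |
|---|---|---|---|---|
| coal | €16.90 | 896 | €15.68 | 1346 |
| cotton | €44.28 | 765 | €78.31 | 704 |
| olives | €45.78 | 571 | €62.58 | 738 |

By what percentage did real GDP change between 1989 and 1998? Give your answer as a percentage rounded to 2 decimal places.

Real GDP 1989 = Nominal GDP 1989 = 16.90·896 + 44.28·765 + 45.78·571 = 75156.98.
Real GDP 1998 (at 1989 prices) = 16.90·1346 + 44.28·704 + 45.78·738 = 87706.16.
Real growth = 87706.16/75156.98 − 1 = 0.1670.

16.70%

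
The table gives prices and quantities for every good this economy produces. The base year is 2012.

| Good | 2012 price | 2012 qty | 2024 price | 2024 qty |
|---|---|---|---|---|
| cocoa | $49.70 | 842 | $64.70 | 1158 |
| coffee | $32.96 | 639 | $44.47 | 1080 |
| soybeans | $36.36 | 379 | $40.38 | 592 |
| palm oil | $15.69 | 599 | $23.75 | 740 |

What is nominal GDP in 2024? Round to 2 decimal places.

$164430.16

Nominal GDP 2024 = Σ (p_2024 × q_2024) = 64.70·1158 + 44.47·1080 + 40.38·592 + 23.75·740 = 164430.16.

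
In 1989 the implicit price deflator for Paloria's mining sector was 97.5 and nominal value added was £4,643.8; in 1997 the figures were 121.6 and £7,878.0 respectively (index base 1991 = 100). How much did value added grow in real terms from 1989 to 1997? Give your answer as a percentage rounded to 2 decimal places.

Real value added 1989 = 4643.8 / 0.975 = 4762.87.
Real value added 1997 = 7878.0 / 1.216 = 6478.62.
Real growth = 6478.62 / 4762.87 − 1 = 0.3602.

36.02%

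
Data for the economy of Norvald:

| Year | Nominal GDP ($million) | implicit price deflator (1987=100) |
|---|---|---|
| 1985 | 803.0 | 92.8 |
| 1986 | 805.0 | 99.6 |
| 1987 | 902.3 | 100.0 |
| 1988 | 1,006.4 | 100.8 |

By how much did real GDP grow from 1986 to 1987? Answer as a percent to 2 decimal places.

Real GDP 1986 = 805.0/0.996 = 808.23.
Real GDP 1987 = 902.3/1.000 = 902.30.
Change = 902.30/808.23 − 1 = 0.1164.

11.64%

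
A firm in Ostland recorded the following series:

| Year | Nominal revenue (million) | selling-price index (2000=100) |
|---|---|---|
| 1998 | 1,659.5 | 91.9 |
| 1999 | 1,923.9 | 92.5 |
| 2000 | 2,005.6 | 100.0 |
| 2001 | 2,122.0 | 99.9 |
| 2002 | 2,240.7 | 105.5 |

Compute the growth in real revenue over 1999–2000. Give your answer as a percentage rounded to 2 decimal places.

Real revenue 1999 = 1923.9/0.925 = 2079.89.
Real revenue 2000 = 2005.6/1.000 = 2005.60.
Change = 2005.60/2079.89 − 1 = -0.0357.

-3.57%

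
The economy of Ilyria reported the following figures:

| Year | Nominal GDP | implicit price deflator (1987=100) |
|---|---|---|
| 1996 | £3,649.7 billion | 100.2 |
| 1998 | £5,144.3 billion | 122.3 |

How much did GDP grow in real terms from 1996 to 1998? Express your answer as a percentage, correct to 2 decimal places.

Real GDP 1996 = 3649.7 / 1.002 = 3642.42.
Real GDP 1998 = 5144.3 / 1.223 = 4206.30.
Real growth = 4206.30 / 3642.42 − 1 = 0.1548.

15.48%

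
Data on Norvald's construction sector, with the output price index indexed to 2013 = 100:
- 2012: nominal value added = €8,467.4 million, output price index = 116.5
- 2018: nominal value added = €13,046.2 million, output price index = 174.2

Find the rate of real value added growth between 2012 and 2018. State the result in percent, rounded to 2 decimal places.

Deflate each year: 2012 → 8467.4/1.165 = 7268.15; 2018 → 13046.2/1.742 = 7489.21.
So real value added changed by 7489.21/7268.15 − 1 = 0.0304, i.e. 3.04%.

3.04%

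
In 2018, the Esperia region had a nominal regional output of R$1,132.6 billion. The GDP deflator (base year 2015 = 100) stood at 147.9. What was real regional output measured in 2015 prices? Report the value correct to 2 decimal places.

R$765.79 billion

Real regional output = Nominal / (GDP deflator/100) = 1132.6 / 1.479 = 765.79.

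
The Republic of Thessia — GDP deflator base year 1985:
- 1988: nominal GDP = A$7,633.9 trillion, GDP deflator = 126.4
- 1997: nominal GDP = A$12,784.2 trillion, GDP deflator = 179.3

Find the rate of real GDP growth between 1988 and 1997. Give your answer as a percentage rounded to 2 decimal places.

18.06%

Real GDP 1988 = 7633.9 / 1.264 = 6039.48.
Real GDP 1997 = 12784.2 / 1.793 = 7130.06.
Real growth = 7130.06 / 6039.48 − 1 = 0.1806.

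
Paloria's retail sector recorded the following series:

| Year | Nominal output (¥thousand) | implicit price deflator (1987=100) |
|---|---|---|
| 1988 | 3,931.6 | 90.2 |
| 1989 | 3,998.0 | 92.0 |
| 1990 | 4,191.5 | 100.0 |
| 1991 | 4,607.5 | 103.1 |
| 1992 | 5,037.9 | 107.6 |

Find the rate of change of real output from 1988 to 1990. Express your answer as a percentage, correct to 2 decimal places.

Real output 1988 = 3931.6/0.902 = 4358.76.
Real output 1990 = 4191.5/1.000 = 4191.50.
Change = 4191.50/4358.76 − 1 = -0.0384.

-3.84%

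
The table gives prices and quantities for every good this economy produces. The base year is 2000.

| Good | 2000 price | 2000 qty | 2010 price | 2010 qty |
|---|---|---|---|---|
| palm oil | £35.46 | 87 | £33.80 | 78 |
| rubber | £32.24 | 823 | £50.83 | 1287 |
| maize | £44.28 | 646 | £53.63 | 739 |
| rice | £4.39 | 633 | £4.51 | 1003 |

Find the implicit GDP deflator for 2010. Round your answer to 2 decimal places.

137.88

Nominal GDP 2010 = 33.80·78 + 50.83·1287 + 53.63·739 + 4.51·1003 = 112210.71.
Real GDP 2010 (at 2000 prices) = 35.46·78 + 32.24·1287 + 44.28·739 + 4.39·1003 = 81384.85.
Deflator = Nominal/Real × 100 = 112210.71/81384.85 × 100 = 137.877.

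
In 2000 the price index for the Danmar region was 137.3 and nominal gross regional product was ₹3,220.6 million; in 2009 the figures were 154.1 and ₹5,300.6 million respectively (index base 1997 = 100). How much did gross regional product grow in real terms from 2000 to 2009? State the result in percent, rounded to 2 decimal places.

46.64%

Real gross regional product 2000 = 3220.6 / 1.373 = 2345.67.
Real gross regional product 2009 = 5300.6 / 1.541 = 3439.71.
Real growth = 3439.71 / 2345.67 − 1 = 0.4664.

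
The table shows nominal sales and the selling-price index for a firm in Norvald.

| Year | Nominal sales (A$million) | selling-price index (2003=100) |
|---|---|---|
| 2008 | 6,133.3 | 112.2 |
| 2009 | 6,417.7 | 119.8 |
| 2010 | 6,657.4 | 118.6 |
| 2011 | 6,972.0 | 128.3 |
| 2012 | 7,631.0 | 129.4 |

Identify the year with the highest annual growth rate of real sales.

2009: real = 6417.7/1.198 = 5357.01; growth vs 2008 (5466.40) = -2.00%.
2010: real = 6657.4/1.186 = 5613.32; growth vs 2009 (5357.01) = 4.78%.
2011: real = 6972.0/1.283 = 5434.14; growth vs 2010 (5613.32) = -3.19%.
2012: real = 7631.0/1.294 = 5897.22; growth vs 2011 (5434.14) = 8.52%.

2012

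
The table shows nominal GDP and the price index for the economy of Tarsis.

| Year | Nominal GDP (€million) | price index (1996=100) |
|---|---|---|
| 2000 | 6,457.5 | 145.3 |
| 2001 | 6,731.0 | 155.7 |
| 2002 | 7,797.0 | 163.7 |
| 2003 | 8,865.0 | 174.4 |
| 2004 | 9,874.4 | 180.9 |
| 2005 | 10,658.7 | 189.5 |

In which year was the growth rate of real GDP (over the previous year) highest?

2002

2001: real = 6731.0/1.557 = 4323.06; growth vs 2000 (4444.25) = -2.73%.
2002: real = 7797.0/1.637 = 4762.98; growth vs 2001 (4323.06) = 10.18%.
2003: real = 8865.0/1.744 = 5083.14; growth vs 2002 (4762.98) = 6.72%.
2004: real = 9874.4/1.809 = 5458.49; growth vs 2003 (5083.14) = 7.38%.
2005: real = 10658.7/1.895 = 5624.64; growth vs 2004 (5458.49) = 3.04%.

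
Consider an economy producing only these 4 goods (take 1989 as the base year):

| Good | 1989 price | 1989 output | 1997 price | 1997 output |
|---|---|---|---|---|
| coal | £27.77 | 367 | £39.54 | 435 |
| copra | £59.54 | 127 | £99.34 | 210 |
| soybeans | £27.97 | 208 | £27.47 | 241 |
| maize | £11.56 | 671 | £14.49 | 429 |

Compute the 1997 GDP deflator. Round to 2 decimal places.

140.28

Nominal GDP 1997 = 39.54·435 + 99.34·210 + 27.47·241 + 14.49·429 = 50897.78.
Real GDP 1997 (at 1989 prices) = 27.77·435 + 59.54·210 + 27.97·241 + 11.56·429 = 36283.36.
Deflator = Nominal/Real × 100 = 50897.78/36283.36 × 100 = 140.279.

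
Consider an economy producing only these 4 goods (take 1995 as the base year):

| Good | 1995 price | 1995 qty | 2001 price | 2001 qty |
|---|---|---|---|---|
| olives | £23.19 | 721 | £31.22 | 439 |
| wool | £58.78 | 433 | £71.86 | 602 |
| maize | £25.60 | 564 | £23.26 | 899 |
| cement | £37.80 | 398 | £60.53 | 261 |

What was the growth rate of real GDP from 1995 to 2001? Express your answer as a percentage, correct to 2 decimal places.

9.48%

Real GDP 1995 = Nominal GDP 1995 = 23.19·721 + 58.78·433 + 25.60·564 + 37.80·398 = 71654.53.
Real GDP 2001 (at 1995 prices) = 23.19·439 + 58.78·602 + 25.60·899 + 37.80·261 = 78446.17.
Real growth = 78446.17/71654.53 − 1 = 0.0948.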